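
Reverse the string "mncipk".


Input: mncipk
Reading characters right to left:
  Position 5: 'k'
  Position 4: 'p'
  Position 3: 'i'
  Position 2: 'c'
  Position 1: 'n'
  Position 0: 'm'
Reversed: kpicnm

kpicnm


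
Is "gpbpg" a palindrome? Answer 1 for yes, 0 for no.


Input: gpbpg
Reversed: gpbpg
  Compare pos 0 ('g') with pos 4 ('g'): match
  Compare pos 1 ('p') with pos 3 ('p'): match
Result: palindrome

1


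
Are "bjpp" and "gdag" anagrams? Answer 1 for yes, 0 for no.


Strings: "bjpp", "gdag"
Sorted first:  bjpp
Sorted second: adgg
Differ at position 0: 'b' vs 'a' => not anagrams

0


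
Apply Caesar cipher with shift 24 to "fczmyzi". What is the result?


Caesar cipher: shift "fczmyzi" by 24
  'f' (pos 5) + 24 = pos 3 = 'd'
  'c' (pos 2) + 24 = pos 0 = 'a'
  'z' (pos 25) + 24 = pos 23 = 'x'
  'm' (pos 12) + 24 = pos 10 = 'k'
  'y' (pos 24) + 24 = pos 22 = 'w'
  'z' (pos 25) + 24 = pos 23 = 'x'
  'i' (pos 8) + 24 = pos 6 = 'g'
Result: daxkwxg

daxkwxg


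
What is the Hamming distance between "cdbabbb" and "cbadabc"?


Comparing "cdbabbb" and "cbadabc" position by position:
  Position 0: 'c' vs 'c' => same
  Position 1: 'd' vs 'b' => differ
  Position 2: 'b' vs 'a' => differ
  Position 3: 'a' vs 'd' => differ
  Position 4: 'b' vs 'a' => differ
  Position 5: 'b' vs 'b' => same
  Position 6: 'b' vs 'c' => differ
Total differences (Hamming distance): 5

5


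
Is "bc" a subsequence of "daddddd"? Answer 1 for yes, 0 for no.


Check if "bc" is a subsequence of "daddddd"
Greedy scan:
  Position 0 ('d'): no match needed
  Position 1 ('a'): no match needed
  Position 2 ('d'): no match needed
  Position 3 ('d'): no match needed
  Position 4 ('d'): no match needed
  Position 5 ('d'): no match needed
  Position 6 ('d'): no match needed
Only matched 0/2 characters => not a subsequence

0


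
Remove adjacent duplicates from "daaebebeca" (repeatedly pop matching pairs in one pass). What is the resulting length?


Input: daaebebeca
Stack-based adjacent duplicate removal:
  Read 'd': push. Stack: d
  Read 'a': push. Stack: da
  Read 'a': matches stack top 'a' => pop. Stack: d
  Read 'e': push. Stack: de
  Read 'b': push. Stack: deb
  Read 'e': push. Stack: debe
  Read 'b': push. Stack: debeb
  Read 'e': push. Stack: debebe
  Read 'c': push. Stack: debebec
  Read 'a': push. Stack: debebeca
Final stack: "debebeca" (length 8)

8


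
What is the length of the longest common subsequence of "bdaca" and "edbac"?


LCS of "bdaca" and "edbac"
DP table:
           e    d    b    a    c
      0    0    0    0    0    0
  b   0    0    0    1    1    1
  d   0    0    1    1    1    1
  a   0    0    1    1    2    2
  c   0    0    1    1    2    3
  a   0    0    1    1    2    3
LCS length = dp[5][5] = 3

3


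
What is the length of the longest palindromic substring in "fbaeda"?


Input: "fbaeda"
Checking substrings for palindromes:
  No multi-char palindromic substrings found
Longest palindromic substring: "f" with length 1

1


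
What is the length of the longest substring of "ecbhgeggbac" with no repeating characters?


Input: "ecbhgeggbac"
Sliding window (track last position of each char):
  Position 0 ('e'): window [0,0] length 1 -- new best
  Position 1 ('c'): window [0,1] length 2 -- new best
  Position 2 ('b'): window [0,2] length 3 -- new best
  Position 3 ('h'): window [0,3] length 4 -- new best
  Position 4 ('g'): window [0,4] length 5 -- new best
  Position 5 ('e'): repeat (last at 0), move window start to 1
  Position 5 ('e'): window [1,5] length 5
  Position 6 ('g'): repeat (last at 4), move window start to 5
  Position 6 ('g'): window [5,6] length 2
  Position 7 ('g'): repeat (last at 6), move window start to 7
  Position 7 ('g'): window [7,7] length 1
  Position 8 ('b'): window [7,8] length 2
  Position 9 ('a'): window [7,9] length 3
  Position 10 ('c'): window [7,10] length 4
Longest substring with no repeats: "ecbhg" with length 5

5


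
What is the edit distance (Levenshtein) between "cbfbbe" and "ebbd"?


Computing edit distance: "cbfbbe" -> "ebbd"
DP table:
           e    b    b    d
      0    1    2    3    4
  c   1    1    2    3    4
  b   2    2    1    2    3
  f   3    3    2    2    3
  b   4    4    3    2    3
  b   5    5    4    3    3
  e   6    5    5    4    4
Edit distance = dp[6][4] = 4

4


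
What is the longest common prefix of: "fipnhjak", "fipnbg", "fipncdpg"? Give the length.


Words: fipnhjak, fipnbg, fipncdpg
  Position 0: all 'f' => match
  Position 1: all 'i' => match
  Position 2: all 'p' => match
  Position 3: all 'n' => match
  Position 4: ('h', 'b', 'c') => mismatch, stop
LCP = "fipn" (length 4)

4


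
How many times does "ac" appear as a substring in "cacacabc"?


Searching for "ac" in "cacacabc"
Scanning each position:
  Position 0: "ca" => no
  Position 1: "ac" => MATCH
  Position 2: "ca" => no
  Position 3: "ac" => MATCH
  Position 4: "ca" => no
  Position 5: "ab" => no
  Position 6: "bc" => no
Total occurrences: 2

2


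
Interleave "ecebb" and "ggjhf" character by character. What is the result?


Interleaving "ecebb" and "ggjhf":
  Position 0: 'e' from first, 'g' from second => "eg"
  Position 1: 'c' from first, 'g' from second => "cg"
  Position 2: 'e' from first, 'j' from second => "ej"
  Position 3: 'b' from first, 'h' from second => "bh"
  Position 4: 'b' from first, 'f' from second => "bf"
Result: egcgejbhbf

egcgejbhbf


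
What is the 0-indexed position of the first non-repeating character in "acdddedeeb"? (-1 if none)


Input: acdddedeeb
Character frequencies:
  'a': 1
  'b': 1
  'c': 1
  'd': 4
  'e': 3
Scanning left to right for freq == 1:
  Position 0 ('a'): unique! => answer = 0

0


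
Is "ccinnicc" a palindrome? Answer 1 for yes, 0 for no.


Input: ccinnicc
Reversed: ccinnicc
  Compare pos 0 ('c') with pos 7 ('c'): match
  Compare pos 1 ('c') with pos 6 ('c'): match
  Compare pos 2 ('i') with pos 5 ('i'): match
  Compare pos 3 ('n') with pos 4 ('n'): match
Result: palindrome

1


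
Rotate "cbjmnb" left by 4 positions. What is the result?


Input: "cbjmnb", rotate left by 4
First 4 characters: "cbjm"
Remaining characters: "nb"
Concatenate remaining + first: "nb" + "cbjm" = "nbcbjm"

nbcbjm


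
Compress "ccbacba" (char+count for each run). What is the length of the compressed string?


Input: ccbacba
Runs:
  'c' x 2 => "c2"
  'b' x 1 => "b1"
  'a' x 1 => "a1"
  'c' x 1 => "c1"
  'b' x 1 => "b1"
  'a' x 1 => "a1"
Compressed: "c2b1a1c1b1a1"
Compressed length: 12

12


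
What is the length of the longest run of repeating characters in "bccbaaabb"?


Input: "bccbaaabb"
Scanning for longest run:
  Position 1 ('c'): new char, reset run to 1
  Position 2 ('c'): continues run of 'c', length=2
  Position 3 ('b'): new char, reset run to 1
  Position 4 ('a'): new char, reset run to 1
  Position 5 ('a'): continues run of 'a', length=2
  Position 6 ('a'): continues run of 'a', length=3
  Position 7 ('b'): new char, reset run to 1
  Position 8 ('b'): continues run of 'b', length=2
Longest run: 'a' with length 3

3


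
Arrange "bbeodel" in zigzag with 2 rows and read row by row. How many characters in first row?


Zigzag "bbeodel" into 2 rows:
Placing characters:
  'b' => row 0
  'b' => row 1
  'e' => row 0
  'o' => row 1
  'd' => row 0
  'e' => row 1
  'l' => row 0
Rows:
  Row 0: "bedl"
  Row 1: "boe"
First row length: 4

4


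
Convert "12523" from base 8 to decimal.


Input: "12523" in base 8
Positional expansion:
  Digit '1' (value 1) x 8^4 = 4096
  Digit '2' (value 2) x 8^3 = 1024
  Digit '5' (value 5) x 8^2 = 320
  Digit '2' (value 2) x 8^1 = 16
  Digit '3' (value 3) x 8^0 = 3
Sum = 5459

5459


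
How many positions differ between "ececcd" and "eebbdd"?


Comparing "ececcd" and "eebbdd" position by position:
  Position 0: 'e' vs 'e' => same
  Position 1: 'c' vs 'e' => DIFFER
  Position 2: 'e' vs 'b' => DIFFER
  Position 3: 'c' vs 'b' => DIFFER
  Position 4: 'c' vs 'd' => DIFFER
  Position 5: 'd' vs 'd' => same
Positions that differ: 4

4


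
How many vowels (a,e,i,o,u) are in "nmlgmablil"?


Input: nmlgmablil
Checking each character:
  'n' at position 0: consonant
  'm' at position 1: consonant
  'l' at position 2: consonant
  'g' at position 3: consonant
  'm' at position 4: consonant
  'a' at position 5: vowel (running total: 1)
  'b' at position 6: consonant
  'l' at position 7: consonant
  'i' at position 8: vowel (running total: 2)
  'l' at position 9: consonant
Total vowels: 2

2


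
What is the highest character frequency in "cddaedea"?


Input: cddaedea
Character counts:
  'a': 2
  'c': 1
  'd': 3
  'e': 2
Maximum frequency: 3

3


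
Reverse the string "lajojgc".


Input: lajojgc
Reading characters right to left:
  Position 6: 'c'
  Position 5: 'g'
  Position 4: 'j'
  Position 3: 'o'
  Position 2: 'j'
  Position 1: 'a'
  Position 0: 'l'
Reversed: cgjojal

cgjojal


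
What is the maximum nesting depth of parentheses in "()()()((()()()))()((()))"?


Input: "()()()((()()()))()((()))"
Tracking depth:
  Position 0 '(': depth becomes 1
  Position 1 ')': depth becomes 0
  Position 2 '(': depth becomes 1
  Position 3 ')': depth becomes 0
  Position 4 '(': depth becomes 1
  Position 5 ')': depth becomes 0
  Position 6 '(': depth becomes 1
  Position 7 '(': depth becomes 2
  Position 8 '(': depth becomes 3
  Position 9 ')': depth becomes 2
  Position 10 '(': depth becomes 3
  Position 11 ')': depth becomes 2
  Position 12 '(': depth becomes 3
  Position 13 ')': depth becomes 2
  Position 14 ')': depth becomes 1
  Position 15 ')': depth becomes 0
  Position 16 '(': depth becomes 1
  Position 17 ')': depth becomes 0
  Position 18 '(': depth becomes 1
  Position 19 '(': depth becomes 2
  Position 20 '(': depth becomes 3
  Position 21 ')': depth becomes 2
  Position 22 ')': depth becomes 1
  Position 23 ')': depth becomes 0
Maximum depth reached: 3

3


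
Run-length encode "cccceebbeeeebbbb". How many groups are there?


Input: cccceebbeeeebbbb
Scanning for consecutive runs:
  Group 1: 'c' x 4 (positions 0-3)
  Group 2: 'e' x 2 (positions 4-5)
  Group 3: 'b' x 2 (positions 6-7)
  Group 4: 'e' x 4 (positions 8-11)
  Group 5: 'b' x 4 (positions 12-15)
Total groups: 5

5


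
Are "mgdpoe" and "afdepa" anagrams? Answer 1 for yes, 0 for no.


Strings: "mgdpoe", "afdepa"
Sorted first:  degmop
Sorted second: aadefp
Differ at position 0: 'd' vs 'a' => not anagrams

0


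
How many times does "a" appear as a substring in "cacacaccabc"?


Searching for "a" in "cacacaccabc"
Scanning each position:
  Position 0: "c" => no
  Position 1: "a" => MATCH
  Position 2: "c" => no
  Position 3: "a" => MATCH
  Position 4: "c" => no
  Position 5: "a" => MATCH
  Position 6: "c" => no
  Position 7: "c" => no
  Position 8: "a" => MATCH
  Position 9: "b" => no
  Position 10: "c" => no
Total occurrences: 4

4


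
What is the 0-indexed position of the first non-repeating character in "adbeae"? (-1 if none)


Input: adbeae
Character frequencies:
  'a': 2
  'b': 1
  'd': 1
  'e': 2
Scanning left to right for freq == 1:
  Position 0 ('a'): freq=2, skip
  Position 1 ('d'): unique! => answer = 1

1


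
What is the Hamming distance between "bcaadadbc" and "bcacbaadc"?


Comparing "bcaadadbc" and "bcacbaadc" position by position:
  Position 0: 'b' vs 'b' => same
  Position 1: 'c' vs 'c' => same
  Position 2: 'a' vs 'a' => same
  Position 3: 'a' vs 'c' => differ
  Position 4: 'd' vs 'b' => differ
  Position 5: 'a' vs 'a' => same
  Position 6: 'd' vs 'a' => differ
  Position 7: 'b' vs 'd' => differ
  Position 8: 'c' vs 'c' => same
Total differences (Hamming distance): 4

4


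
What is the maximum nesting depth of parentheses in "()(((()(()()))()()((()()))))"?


Input: "()(((()(()()))()()((()()))))"
Tracking depth:
  Position 0 '(': depth becomes 1
  Position 1 ')': depth becomes 0
  Position 2 '(': depth becomes 1
  Position 3 '(': depth becomes 2
  Position 4 '(': depth becomes 3
  Position 5 '(': depth becomes 4
  Position 6 ')': depth becomes 3
  Position 7 '(': depth becomes 4
  Position 8 '(': depth becomes 5
  Position 9 ')': depth becomes 4
  Position 10 '(': depth becomes 5
  Position 11 ')': depth becomes 4
  Position 12 ')': depth becomes 3
  Position 13 ')': depth becomes 2
  Position 14 '(': depth becomes 3
  Position 15 ')': depth becomes 2
  Position 16 '(': depth becomes 3
  Position 17 ')': depth becomes 2
  Position 18 '(': depth becomes 3
  Position 19 '(': depth becomes 4
  Position 20 '(': depth becomes 5
  Position 21 ')': depth becomes 4
  Position 22 '(': depth becomes 5
  Position 23 ')': depth becomes 4
  Position 24 ')': depth becomes 3
  Position 25 ')': depth becomes 2
  Position 26 ')': depth becomes 1
  Position 27 ')': depth becomes 0
Maximum depth reached: 5

5


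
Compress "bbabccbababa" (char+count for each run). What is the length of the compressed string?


Input: bbabccbababa
Runs:
  'b' x 2 => "b2"
  'a' x 1 => "a1"
  'b' x 1 => "b1"
  'c' x 2 => "c2"
  'b' x 1 => "b1"
  'a' x 1 => "a1"
  'b' x 1 => "b1"
  'a' x 1 => "a1"
  'b' x 1 => "b1"
  'a' x 1 => "a1"
Compressed: "b2a1b1c2b1a1b1a1b1a1"
Compressed length: 20

20


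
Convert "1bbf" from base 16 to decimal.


Input: "1bbf" in base 16
Positional expansion:
  Digit '1' (value 1) x 16^3 = 4096
  Digit 'b' (value 11) x 16^2 = 2816
  Digit 'b' (value 11) x 16^1 = 176
  Digit 'f' (value 15) x 16^0 = 15
Sum = 7103

7103


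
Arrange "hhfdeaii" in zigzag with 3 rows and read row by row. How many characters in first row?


Zigzag "hhfdeaii" into 3 rows:
Placing characters:
  'h' => row 0
  'h' => row 1
  'f' => row 2
  'd' => row 1
  'e' => row 0
  'a' => row 1
  'i' => row 2
  'i' => row 1
Rows:
  Row 0: "he"
  Row 1: "hdai"
  Row 2: "fi"
First row length: 2

2


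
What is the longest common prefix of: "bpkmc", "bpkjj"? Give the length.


Words: bpkmc, bpkjj
  Position 0: all 'b' => match
  Position 1: all 'p' => match
  Position 2: all 'k' => match
  Position 3: ('m', 'j') => mismatch, stop
LCP = "bpk" (length 3)

3


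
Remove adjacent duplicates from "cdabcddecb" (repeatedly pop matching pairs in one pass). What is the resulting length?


Input: cdabcddecb
Stack-based adjacent duplicate removal:
  Read 'c': push. Stack: c
  Read 'd': push. Stack: cd
  Read 'a': push. Stack: cda
  Read 'b': push. Stack: cdab
  Read 'c': push. Stack: cdabc
  Read 'd': push. Stack: cdabcd
  Read 'd': matches stack top 'd' => pop. Stack: cdabc
  Read 'e': push. Stack: cdabce
  Read 'c': push. Stack: cdabcec
  Read 'b': push. Stack: cdabcecb
Final stack: "cdabcecb" (length 8)

8


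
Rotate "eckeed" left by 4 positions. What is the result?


Input: "eckeed", rotate left by 4
First 4 characters: "ecke"
Remaining characters: "ed"
Concatenate remaining + first: "ed" + "ecke" = "edecke"

edecke


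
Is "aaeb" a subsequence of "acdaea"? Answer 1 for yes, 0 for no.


Check if "aaeb" is a subsequence of "acdaea"
Greedy scan:
  Position 0 ('a'): matches sub[0] = 'a'
  Position 1 ('c'): no match needed
  Position 2 ('d'): no match needed
  Position 3 ('a'): matches sub[1] = 'a'
  Position 4 ('e'): matches sub[2] = 'e'
  Position 5 ('a'): no match needed
Only matched 3/4 characters => not a subsequence

0


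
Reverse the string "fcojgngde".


Input: fcojgngde
Reading characters right to left:
  Position 8: 'e'
  Position 7: 'd'
  Position 6: 'g'
  Position 5: 'n'
  Position 4: 'g'
  Position 3: 'j'
  Position 2: 'o'
  Position 1: 'c'
  Position 0: 'f'
Reversed: edgngjocf

edgngjocf


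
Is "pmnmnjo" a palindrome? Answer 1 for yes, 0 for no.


Input: pmnmnjo
Reversed: ojnmnmp
  Compare pos 0 ('p') with pos 6 ('o'): MISMATCH
  Compare pos 1 ('m') with pos 5 ('j'): MISMATCH
  Compare pos 2 ('n') with pos 4 ('n'): match
Result: not a palindrome

0


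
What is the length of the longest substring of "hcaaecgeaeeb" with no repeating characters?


Input: "hcaaecgeaeeb"
Sliding window (track last position of each char):
  Position 0 ('h'): window [0,0] length 1 -- new best
  Position 1 ('c'): window [0,1] length 2 -- new best
  Position 2 ('a'): window [0,2] length 3 -- new best
  Position 3 ('a'): repeat (last at 2), move window start to 3
  Position 3 ('a'): window [3,3] length 1
  Position 4 ('e'): window [3,4] length 2
  Position 5 ('c'): window [3,5] length 3
  Position 6 ('g'): window [3,6] length 4 -- new best
  Position 7 ('e'): repeat (last at 4), move window start to 5
  Position 7 ('e'): window [5,7] length 3
  Position 8 ('a'): window [5,8] length 4
  Position 9 ('e'): repeat (last at 7), move window start to 8
  Position 9 ('e'): window [8,9] length 2
  Position 10 ('e'): repeat (last at 9), move window start to 10
  Position 10 ('e'): window [10,10] length 1
  Position 11 ('b'): window [10,11] length 2
Longest substring with no repeats: "aecg" with length 4

4


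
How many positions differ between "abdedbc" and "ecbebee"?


Comparing "abdedbc" and "ecbebee" position by position:
  Position 0: 'a' vs 'e' => DIFFER
  Position 1: 'b' vs 'c' => DIFFER
  Position 2: 'd' vs 'b' => DIFFER
  Position 3: 'e' vs 'e' => same
  Position 4: 'd' vs 'b' => DIFFER
  Position 5: 'b' vs 'e' => DIFFER
  Position 6: 'c' vs 'e' => DIFFER
Positions that differ: 6

6


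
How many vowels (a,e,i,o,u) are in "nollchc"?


Input: nollchc
Checking each character:
  'n' at position 0: consonant
  'o' at position 1: vowel (running total: 1)
  'l' at position 2: consonant
  'l' at position 3: consonant
  'c' at position 4: consonant
  'h' at position 5: consonant
  'c' at position 6: consonant
Total vowels: 1

1


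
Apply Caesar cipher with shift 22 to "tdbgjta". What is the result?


Caesar cipher: shift "tdbgjta" by 22
  't' (pos 19) + 22 = pos 15 = 'p'
  'd' (pos 3) + 22 = pos 25 = 'z'
  'b' (pos 1) + 22 = pos 23 = 'x'
  'g' (pos 6) + 22 = pos 2 = 'c'
  'j' (pos 9) + 22 = pos 5 = 'f'
  't' (pos 19) + 22 = pos 15 = 'p'
  'a' (pos 0) + 22 = pos 22 = 'w'
Result: pzxcfpw

pzxcfpw


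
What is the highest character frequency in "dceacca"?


Input: dceacca
Character counts:
  'a': 2
  'c': 3
  'd': 1
  'e': 1
Maximum frequency: 3

3


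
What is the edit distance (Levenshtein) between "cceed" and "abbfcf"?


Computing edit distance: "cceed" -> "abbfcf"
DP table:
           a    b    b    f    c    f
      0    1    2    3    4    5    6
  c   1    1    2    3    4    4    5
  c   2    2    2    3    4    4    5
  e   3    3    3    3    4    5    5
  e   4    4    4    4    4    5    6
  d   5    5    5    5    5    5    6
Edit distance = dp[5][6] = 6

6


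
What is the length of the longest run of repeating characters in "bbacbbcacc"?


Input: "bbacbbcacc"
Scanning for longest run:
  Position 1 ('b'): continues run of 'b', length=2
  Position 2 ('a'): new char, reset run to 1
  Position 3 ('c'): new char, reset run to 1
  Position 4 ('b'): new char, reset run to 1
  Position 5 ('b'): continues run of 'b', length=2
  Position 6 ('c'): new char, reset run to 1
  Position 7 ('a'): new char, reset run to 1
  Position 8 ('c'): new char, reset run to 1
  Position 9 ('c'): continues run of 'c', length=2
Longest run: 'b' with length 2

2


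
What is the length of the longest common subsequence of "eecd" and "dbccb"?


LCS of "eecd" and "dbccb"
DP table:
           d    b    c    c    b
      0    0    0    0    0    0
  e   0    0    0    0    0    0
  e   0    0    0    0    0    0
  c   0    0    0    1    1    1
  d   0    1    1    1    1    1
LCS length = dp[4][5] = 1

1


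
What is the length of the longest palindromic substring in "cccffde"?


Input: "cccffde"
Checking substrings for palindromes:
  [0:3] "ccc" (len 3) => palindrome
  [0:2] "cc" (len 2) => palindrome
  [1:3] "cc" (len 2) => palindrome
  [3:5] "ff" (len 2) => palindrome
Longest palindromic substring: "ccc" with length 3

3


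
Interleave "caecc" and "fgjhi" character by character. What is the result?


Interleaving "caecc" and "fgjhi":
  Position 0: 'c' from first, 'f' from second => "cf"
  Position 1: 'a' from first, 'g' from second => "ag"
  Position 2: 'e' from first, 'j' from second => "ej"
  Position 3: 'c' from first, 'h' from second => "ch"
  Position 4: 'c' from first, 'i' from second => "ci"
Result: cfagejchci

cfagejchci


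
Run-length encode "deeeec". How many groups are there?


Input: deeeec
Scanning for consecutive runs:
  Group 1: 'd' x 1 (positions 0-0)
  Group 2: 'e' x 4 (positions 1-4)
  Group 3: 'c' x 1 (positions 5-5)
Total groups: 3

3


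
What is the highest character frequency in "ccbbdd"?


Input: ccbbdd
Character counts:
  'b': 2
  'c': 2
  'd': 2
Maximum frequency: 2

2


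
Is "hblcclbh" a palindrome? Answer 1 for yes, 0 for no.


Input: hblcclbh
Reversed: hblcclbh
  Compare pos 0 ('h') with pos 7 ('h'): match
  Compare pos 1 ('b') with pos 6 ('b'): match
  Compare pos 2 ('l') with pos 5 ('l'): match
  Compare pos 3 ('c') with pos 4 ('c'): match
Result: palindrome

1


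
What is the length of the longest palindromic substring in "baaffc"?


Input: "baaffc"
Checking substrings for palindromes:
  [1:3] "aa" (len 2) => palindrome
  [3:5] "ff" (len 2) => palindrome
Longest palindromic substring: "aa" with length 2

2


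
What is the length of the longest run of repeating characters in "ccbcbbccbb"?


Input: "ccbcbbccbb"
Scanning for longest run:
  Position 1 ('c'): continues run of 'c', length=2
  Position 2 ('b'): new char, reset run to 1
  Position 3 ('c'): new char, reset run to 1
  Position 4 ('b'): new char, reset run to 1
  Position 5 ('b'): continues run of 'b', length=2
  Position 6 ('c'): new char, reset run to 1
  Position 7 ('c'): continues run of 'c', length=2
  Position 8 ('b'): new char, reset run to 1
  Position 9 ('b'): continues run of 'b', length=2
Longest run: 'c' with length 2

2


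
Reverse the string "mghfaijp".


Input: mghfaijp
Reading characters right to left:
  Position 7: 'p'
  Position 6: 'j'
  Position 5: 'i'
  Position 4: 'a'
  Position 3: 'f'
  Position 2: 'h'
  Position 1: 'g'
  Position 0: 'm'
Reversed: pjiafhgm

pjiafhgm


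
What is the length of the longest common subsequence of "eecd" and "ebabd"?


LCS of "eecd" and "ebabd"
DP table:
           e    b    a    b    d
      0    0    0    0    0    0
  e   0    1    1    1    1    1
  e   0    1    1    1    1    1
  c   0    1    1    1    1    1
  d   0    1    1    1    1    2
LCS length = dp[4][5] = 2

2


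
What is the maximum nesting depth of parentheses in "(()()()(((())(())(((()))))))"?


Input: "(()()()(((())(())(((()))))))"
Tracking depth:
  Position 0 '(': depth becomes 1
  Position 1 '(': depth becomes 2
  Position 2 ')': depth becomes 1
  Position 3 '(': depth becomes 2
  Position 4 ')': depth becomes 1
  Position 5 '(': depth becomes 2
  Position 6 ')': depth becomes 1
  Position 7 '(': depth becomes 2
  Position 8 '(': depth becomes 3
  Position 9 '(': depth becomes 4
  Position 10 '(': depth becomes 5
  Position 11 ')': depth becomes 4
  Position 12 ')': depth becomes 3
  Position 13 '(': depth becomes 4
  Position 14 '(': depth becomes 5
  Position 15 ')': depth becomes 4
  Position 16 ')': depth becomes 3
  Position 17 '(': depth becomes 4
  Position 18 '(': depth becomes 5
  Position 19 '(': depth becomes 6
  Position 20 '(': depth becomes 7
  Position 21 ')': depth becomes 6
  Position 22 ')': depth becomes 5
  Position 23 ')': depth becomes 4
  Position 24 ')': depth becomes 3
  Position 25 ')': depth becomes 2
  Position 26 ')': depth becomes 1
  Position 27 ')': depth becomes 0
Maximum depth reached: 7

7


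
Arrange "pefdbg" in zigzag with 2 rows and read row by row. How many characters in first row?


Zigzag "pefdbg" into 2 rows:
Placing characters:
  'p' => row 0
  'e' => row 1
  'f' => row 0
  'd' => row 1
  'b' => row 0
  'g' => row 1
Rows:
  Row 0: "pfb"
  Row 1: "edg"
First row length: 3

3


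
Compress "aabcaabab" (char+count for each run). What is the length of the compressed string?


Input: aabcaabab
Runs:
  'a' x 2 => "a2"
  'b' x 1 => "b1"
  'c' x 1 => "c1"
  'a' x 2 => "a2"
  'b' x 1 => "b1"
  'a' x 1 => "a1"
  'b' x 1 => "b1"
Compressed: "a2b1c1a2b1a1b1"
Compressed length: 14

14


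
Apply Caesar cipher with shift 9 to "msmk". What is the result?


Caesar cipher: shift "msmk" by 9
  'm' (pos 12) + 9 = pos 21 = 'v'
  's' (pos 18) + 9 = pos 1 = 'b'
  'm' (pos 12) + 9 = pos 21 = 'v'
  'k' (pos 10) + 9 = pos 19 = 't'
Result: vbvt

vbvt


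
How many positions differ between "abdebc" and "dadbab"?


Comparing "abdebc" and "dadbab" position by position:
  Position 0: 'a' vs 'd' => DIFFER
  Position 1: 'b' vs 'a' => DIFFER
  Position 2: 'd' vs 'd' => same
  Position 3: 'e' vs 'b' => DIFFER
  Position 4: 'b' vs 'a' => DIFFER
  Position 5: 'c' vs 'b' => DIFFER
Positions that differ: 5

5


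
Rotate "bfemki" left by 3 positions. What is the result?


Input: "bfemki", rotate left by 3
First 3 characters: "bfe"
Remaining characters: "mki"
Concatenate remaining + first: "mki" + "bfe" = "mkibfe"

mkibfe


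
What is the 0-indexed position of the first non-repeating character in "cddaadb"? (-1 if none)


Input: cddaadb
Character frequencies:
  'a': 2
  'b': 1
  'c': 1
  'd': 3
Scanning left to right for freq == 1:
  Position 0 ('c'): unique! => answer = 0

0


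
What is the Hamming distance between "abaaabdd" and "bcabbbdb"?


Comparing "abaaabdd" and "bcabbbdb" position by position:
  Position 0: 'a' vs 'b' => differ
  Position 1: 'b' vs 'c' => differ
  Position 2: 'a' vs 'a' => same
  Position 3: 'a' vs 'b' => differ
  Position 4: 'a' vs 'b' => differ
  Position 5: 'b' vs 'b' => same
  Position 6: 'd' vs 'd' => same
  Position 7: 'd' vs 'b' => differ
Total differences (Hamming distance): 5

5


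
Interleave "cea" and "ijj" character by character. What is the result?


Interleaving "cea" and "ijj":
  Position 0: 'c' from first, 'i' from second => "ci"
  Position 1: 'e' from first, 'j' from second => "ej"
  Position 2: 'a' from first, 'j' from second => "aj"
Result: ciejaj

ciejaj


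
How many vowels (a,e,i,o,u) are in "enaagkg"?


Input: enaagkg
Checking each character:
  'e' at position 0: vowel (running total: 1)
  'n' at position 1: consonant
  'a' at position 2: vowel (running total: 2)
  'a' at position 3: vowel (running total: 3)
  'g' at position 4: consonant
  'k' at position 5: consonant
  'g' at position 6: consonant
Total vowels: 3

3


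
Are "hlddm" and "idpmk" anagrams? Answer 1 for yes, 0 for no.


Strings: "hlddm", "idpmk"
Sorted first:  ddhlm
Sorted second: dikmp
Differ at position 1: 'd' vs 'i' => not anagrams

0


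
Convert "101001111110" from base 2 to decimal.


Input: "101001111110" in base 2
Positional expansion:
  Digit '1' (value 1) x 2^11 = 2048
  Digit '0' (value 0) x 2^10 = 0
  Digit '1' (value 1) x 2^9 = 512
  Digit '0' (value 0) x 2^8 = 0
  Digit '0' (value 0) x 2^7 = 0
  Digit '1' (value 1) x 2^6 = 64
  Digit '1' (value 1) x 2^5 = 32
  Digit '1' (value 1) x 2^4 = 16
  Digit '1' (value 1) x 2^3 = 8
  Digit '1' (value 1) x 2^2 = 4
  Digit '1' (value 1) x 2^1 = 2
  Digit '0' (value 0) x 2^0 = 0
Sum = 2686

2686


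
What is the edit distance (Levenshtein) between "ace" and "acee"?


Computing edit distance: "ace" -> "acee"
DP table:
           a    c    e    e
      0    1    2    3    4
  a   1    0    1    2    3
  c   2    1    0    1    2
  e   3    2    1    0    1
Edit distance = dp[3][4] = 1

1


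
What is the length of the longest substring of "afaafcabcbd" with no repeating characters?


Input: "afaafcabcbd"
Sliding window (track last position of each char):
  Position 0 ('a'): window [0,0] length 1 -- new best
  Position 1 ('f'): window [0,1] length 2 -- new best
  Position 2 ('a'): repeat (last at 0), move window start to 1
  Position 2 ('a'): window [1,2] length 2
  Position 3 ('a'): repeat (last at 2), move window start to 3
  Position 3 ('a'): window [3,3] length 1
  Position 4 ('f'): window [3,4] length 2
  Position 5 ('c'): window [3,5] length 3 -- new best
  Position 6 ('a'): repeat (last at 3), move window start to 4
  Position 6 ('a'): window [4,6] length 3
  Position 7 ('b'): window [4,7] length 4 -- new best
  Position 8 ('c'): repeat (last at 5), move window start to 6
  Position 8 ('c'): window [6,8] length 3
  Position 9 ('b'): repeat (last at 7), move window start to 8
  Position 9 ('b'): window [8,9] length 2
  Position 10 ('d'): window [8,10] length 3
Longest substring with no repeats: "fcab" with length 4

4


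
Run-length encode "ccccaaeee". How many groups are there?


Input: ccccaaeee
Scanning for consecutive runs:
  Group 1: 'c' x 4 (positions 0-3)
  Group 2: 'a' x 2 (positions 4-5)
  Group 3: 'e' x 3 (positions 6-8)
Total groups: 3

3


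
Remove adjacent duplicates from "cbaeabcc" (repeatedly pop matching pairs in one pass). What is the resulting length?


Input: cbaeabcc
Stack-based adjacent duplicate removal:
  Read 'c': push. Stack: c
  Read 'b': push. Stack: cb
  Read 'a': push. Stack: cba
  Read 'e': push. Stack: cbae
  Read 'a': push. Stack: cbaea
  Read 'b': push. Stack: cbaeab
  Read 'c': push. Stack: cbaeabc
  Read 'c': matches stack top 'c' => pop. Stack: cbaeab
Final stack: "cbaeab" (length 6)

6


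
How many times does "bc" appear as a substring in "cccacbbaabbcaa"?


Searching for "bc" in "cccacbbaabbcaa"
Scanning each position:
  Position 0: "cc" => no
  Position 1: "cc" => no
  Position 2: "ca" => no
  Position 3: "ac" => no
  Position 4: "cb" => no
  Position 5: "bb" => no
  Position 6: "ba" => no
  Position 7: "aa" => no
  Position 8: "ab" => no
  Position 9: "bb" => no
  Position 10: "bc" => MATCH
  Position 11: "ca" => no
  Position 12: "aa" => no
Total occurrences: 1

1


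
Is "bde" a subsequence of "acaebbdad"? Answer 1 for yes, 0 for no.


Check if "bde" is a subsequence of "acaebbdad"
Greedy scan:
  Position 0 ('a'): no match needed
  Position 1 ('c'): no match needed
  Position 2 ('a'): no match needed
  Position 3 ('e'): no match needed
  Position 4 ('b'): matches sub[0] = 'b'
  Position 5 ('b'): no match needed
  Position 6 ('d'): matches sub[1] = 'd'
  Position 7 ('a'): no match needed
  Position 8 ('d'): no match needed
Only matched 2/3 characters => not a subsequence

0


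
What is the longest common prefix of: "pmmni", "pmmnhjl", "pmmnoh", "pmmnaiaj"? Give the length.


Words: pmmni, pmmnhjl, pmmnoh, pmmnaiaj
  Position 0: all 'p' => match
  Position 1: all 'm' => match
  Position 2: all 'm' => match
  Position 3: all 'n' => match
  Position 4: ('i', 'h', 'o', 'a') => mismatch, stop
LCP = "pmmn" (length 4)

4


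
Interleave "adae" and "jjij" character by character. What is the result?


Interleaving "adae" and "jjij":
  Position 0: 'a' from first, 'j' from second => "aj"
  Position 1: 'd' from first, 'j' from second => "dj"
  Position 2: 'a' from first, 'i' from second => "ai"
  Position 3: 'e' from first, 'j' from second => "ej"
Result: ajdjaiej

ajdjaiej


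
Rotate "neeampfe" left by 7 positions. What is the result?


Input: "neeampfe", rotate left by 7
First 7 characters: "neeampf"
Remaining characters: "e"
Concatenate remaining + first: "e" + "neeampf" = "eneeampf"

eneeampf


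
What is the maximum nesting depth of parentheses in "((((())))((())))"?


Input: "((((())))((())))"
Tracking depth:
  Position 0 '(': depth becomes 1
  Position 1 '(': depth becomes 2
  Position 2 '(': depth becomes 3
  Position 3 '(': depth becomes 4
  Position 4 '(': depth becomes 5
  Position 5 ')': depth becomes 4
  Position 6 ')': depth becomes 3
  Position 7 ')': depth becomes 2
  Position 8 ')': depth becomes 1
  Position 9 '(': depth becomes 2
  Position 10 '(': depth becomes 3
  Position 11 '(': depth becomes 4
  Position 12 ')': depth becomes 3
  Position 13 ')': depth becomes 2
  Position 14 ')': depth becomes 1
  Position 15 ')': depth becomes 0
Maximum depth reached: 5

5


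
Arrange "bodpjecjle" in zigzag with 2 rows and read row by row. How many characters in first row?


Zigzag "bodpjecjle" into 2 rows:
Placing characters:
  'b' => row 0
  'o' => row 1
  'd' => row 0
  'p' => row 1
  'j' => row 0
  'e' => row 1
  'c' => row 0
  'j' => row 1
  'l' => row 0
  'e' => row 1
Rows:
  Row 0: "bdjcl"
  Row 1: "opeje"
First row length: 5

5


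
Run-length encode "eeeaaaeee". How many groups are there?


Input: eeeaaaeee
Scanning for consecutive runs:
  Group 1: 'e' x 3 (positions 0-2)
  Group 2: 'a' x 3 (positions 3-5)
  Group 3: 'e' x 3 (positions 6-8)
Total groups: 3

3


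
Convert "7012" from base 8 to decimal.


Input: "7012" in base 8
Positional expansion:
  Digit '7' (value 7) x 8^3 = 3584
  Digit '0' (value 0) x 8^2 = 0
  Digit '1' (value 1) x 8^1 = 8
  Digit '2' (value 2) x 8^0 = 2
Sum = 3594

3594


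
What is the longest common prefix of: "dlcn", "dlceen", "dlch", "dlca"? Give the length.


Words: dlcn, dlceen, dlch, dlca
  Position 0: all 'd' => match
  Position 1: all 'l' => match
  Position 2: all 'c' => match
  Position 3: ('n', 'e', 'h', 'a') => mismatch, stop
LCP = "dlc" (length 3)

3


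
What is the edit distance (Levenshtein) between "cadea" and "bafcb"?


Computing edit distance: "cadea" -> "bafcb"
DP table:
           b    a    f    c    b
      0    1    2    3    4    5
  c   1    1    2    3    3    4
  a   2    2    1    2    3    4
  d   3    3    2    2    3    4
  e   4    4    3    3    3    4
  a   5    5    4    4    4    4
Edit distance = dp[5][5] = 4

4


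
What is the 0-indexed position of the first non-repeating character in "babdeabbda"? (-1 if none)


Input: babdeabbda
Character frequencies:
  'a': 3
  'b': 4
  'd': 2
  'e': 1
Scanning left to right for freq == 1:
  Position 0 ('b'): freq=4, skip
  Position 1 ('a'): freq=3, skip
  Position 2 ('b'): freq=4, skip
  Position 3 ('d'): freq=2, skip
  Position 4 ('e'): unique! => answer = 4

4


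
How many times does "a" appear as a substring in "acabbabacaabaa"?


Searching for "a" in "acabbabacaabaa"
Scanning each position:
  Position 0: "a" => MATCH
  Position 1: "c" => no
  Position 2: "a" => MATCH
  Position 3: "b" => no
  Position 4: "b" => no
  Position 5: "a" => MATCH
  Position 6: "b" => no
  Position 7: "a" => MATCH
  Position 8: "c" => no
  Position 9: "a" => MATCH
  Position 10: "a" => MATCH
  Position 11: "b" => no
  Position 12: "a" => MATCH
  Position 13: "a" => MATCH
Total occurrences: 8

8


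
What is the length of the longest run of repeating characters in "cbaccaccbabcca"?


Input: "cbaccaccbabcca"
Scanning for longest run:
  Position 1 ('b'): new char, reset run to 1
  Position 2 ('a'): new char, reset run to 1
  Position 3 ('c'): new char, reset run to 1
  Position 4 ('c'): continues run of 'c', length=2
  Position 5 ('a'): new char, reset run to 1
  Position 6 ('c'): new char, reset run to 1
  Position 7 ('c'): continues run of 'c', length=2
  Position 8 ('b'): new char, reset run to 1
  Position 9 ('a'): new char, reset run to 1
  Position 10 ('b'): new char, reset run to 1
  Position 11 ('c'): new char, reset run to 1
  Position 12 ('c'): continues run of 'c', length=2
  Position 13 ('a'): new char, reset run to 1
Longest run: 'c' with length 2

2


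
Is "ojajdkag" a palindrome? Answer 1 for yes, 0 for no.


Input: ojajdkag
Reversed: gakdjajo
  Compare pos 0 ('o') with pos 7 ('g'): MISMATCH
  Compare pos 1 ('j') with pos 6 ('a'): MISMATCH
  Compare pos 2 ('a') with pos 5 ('k'): MISMATCH
  Compare pos 3 ('j') with pos 4 ('d'): MISMATCH
Result: not a palindrome

0


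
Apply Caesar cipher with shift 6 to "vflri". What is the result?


Caesar cipher: shift "vflri" by 6
  'v' (pos 21) + 6 = pos 1 = 'b'
  'f' (pos 5) + 6 = pos 11 = 'l'
  'l' (pos 11) + 6 = pos 17 = 'r'
  'r' (pos 17) + 6 = pos 23 = 'x'
  'i' (pos 8) + 6 = pos 14 = 'o'
Result: blrxo

blrxo


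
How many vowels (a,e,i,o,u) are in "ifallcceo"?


Input: ifallcceo
Checking each character:
  'i' at position 0: vowel (running total: 1)
  'f' at position 1: consonant
  'a' at position 2: vowel (running total: 2)
  'l' at position 3: consonant
  'l' at position 4: consonant
  'c' at position 5: consonant
  'c' at position 6: consonant
  'e' at position 7: vowel (running total: 3)
  'o' at position 8: vowel (running total: 4)
Total vowels: 4

4


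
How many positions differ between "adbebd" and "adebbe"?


Comparing "adbebd" and "adebbe" position by position:
  Position 0: 'a' vs 'a' => same
  Position 1: 'd' vs 'd' => same
  Position 2: 'b' vs 'e' => DIFFER
  Position 3: 'e' vs 'b' => DIFFER
  Position 4: 'b' vs 'b' => same
  Position 5: 'd' vs 'e' => DIFFER
Positions that differ: 3

3


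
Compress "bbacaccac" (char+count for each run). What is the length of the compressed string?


Input: bbacaccac
Runs:
  'b' x 2 => "b2"
  'a' x 1 => "a1"
  'c' x 1 => "c1"
  'a' x 1 => "a1"
  'c' x 2 => "c2"
  'a' x 1 => "a1"
  'c' x 1 => "c1"
Compressed: "b2a1c1a1c2a1c1"
Compressed length: 14

14


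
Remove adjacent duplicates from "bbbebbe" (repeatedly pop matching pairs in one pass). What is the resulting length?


Input: bbbebbe
Stack-based adjacent duplicate removal:
  Read 'b': push. Stack: b
  Read 'b': matches stack top 'b' => pop. Stack: (empty)
  Read 'b': push. Stack: b
  Read 'e': push. Stack: be
  Read 'b': push. Stack: beb
  Read 'b': matches stack top 'b' => pop. Stack: be
  Read 'e': matches stack top 'e' => pop. Stack: b
Final stack: "b" (length 1)

1


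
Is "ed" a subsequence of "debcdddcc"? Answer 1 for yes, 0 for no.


Check if "ed" is a subsequence of "debcdddcc"
Greedy scan:
  Position 0 ('d'): no match needed
  Position 1 ('e'): matches sub[0] = 'e'
  Position 2 ('b'): no match needed
  Position 3 ('c'): no match needed
  Position 4 ('d'): matches sub[1] = 'd'
  Position 5 ('d'): no match needed
  Position 6 ('d'): no match needed
  Position 7 ('c'): no match needed
  Position 8 ('c'): no match needed
All 2 characters matched => is a subsequence

1


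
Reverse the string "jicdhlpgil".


Input: jicdhlpgil
Reading characters right to left:
  Position 9: 'l'
  Position 8: 'i'
  Position 7: 'g'
  Position 6: 'p'
  Position 5: 'l'
  Position 4: 'h'
  Position 3: 'd'
  Position 2: 'c'
  Position 1: 'i'
  Position 0: 'j'
Reversed: ligplhdcij

ligplhdcij


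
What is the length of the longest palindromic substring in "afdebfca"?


Input: "afdebfca"
Checking substrings for palindromes:
  No multi-char palindromic substrings found
Longest palindromic substring: "a" with length 1

1


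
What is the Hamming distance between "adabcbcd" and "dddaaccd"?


Comparing "adabcbcd" and "dddaaccd" position by position:
  Position 0: 'a' vs 'd' => differ
  Position 1: 'd' vs 'd' => same
  Position 2: 'a' vs 'd' => differ
  Position 3: 'b' vs 'a' => differ
  Position 4: 'c' vs 'a' => differ
  Position 5: 'b' vs 'c' => differ
  Position 6: 'c' vs 'c' => same
  Position 7: 'd' vs 'd' => same
Total differences (Hamming distance): 5

5


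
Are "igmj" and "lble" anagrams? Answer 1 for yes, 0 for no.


Strings: "igmj", "lble"
Sorted first:  gijm
Sorted second: bell
Differ at position 0: 'g' vs 'b' => not anagrams

0


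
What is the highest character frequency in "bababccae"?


Input: bababccae
Character counts:
  'a': 3
  'b': 3
  'c': 2
  'e': 1
Maximum frequency: 3

3


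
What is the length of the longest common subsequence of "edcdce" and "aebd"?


LCS of "edcdce" and "aebd"
DP table:
           a    e    b    d
      0    0    0    0    0
  e   0    0    1    1    1
  d   0    0    1    1    2
  c   0    0    1    1    2
  d   0    0    1    1    2
  c   0    0    1    1    2
  e   0    0    1    1    2
LCS length = dp[6][4] = 2

2


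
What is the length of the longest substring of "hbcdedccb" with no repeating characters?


Input: "hbcdedccb"
Sliding window (track last position of each char):
  Position 0 ('h'): window [0,0] length 1 -- new best
  Position 1 ('b'): window [0,1] length 2 -- new best
  Position 2 ('c'): window [0,2] length 3 -- new best
  Position 3 ('d'): window [0,3] length 4 -- new best
  Position 4 ('e'): window [0,4] length 5 -- new best
  Position 5 ('d'): repeat (last at 3), move window start to 4
  Position 5 ('d'): window [4,5] length 2
  Position 6 ('c'): window [4,6] length 3
  Position 7 ('c'): repeat (last at 6), move window start to 7
  Position 7 ('c'): window [7,7] length 1
  Position 8 ('b'): window [7,8] length 2
Longest substring with no repeats: "hbcde" with length 5

5
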